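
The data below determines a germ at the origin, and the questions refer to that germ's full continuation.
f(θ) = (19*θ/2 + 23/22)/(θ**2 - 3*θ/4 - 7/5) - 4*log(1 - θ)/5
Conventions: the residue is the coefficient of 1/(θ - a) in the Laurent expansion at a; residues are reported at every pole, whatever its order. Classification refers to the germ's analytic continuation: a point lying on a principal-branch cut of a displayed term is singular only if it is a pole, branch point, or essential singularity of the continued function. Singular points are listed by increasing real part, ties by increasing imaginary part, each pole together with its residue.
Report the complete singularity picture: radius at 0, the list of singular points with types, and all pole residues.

Denominator factor (θ**2 - 3*θ/4 - 7/5): discriminant 493/80, real irrational roots 3/8 + (1/40)*sqrt(2465) and 3/8 - (1/40)*sqrt(2465); poles of order 1, moduli 3/8 + (1/40)*sqrt(2465) and -3/8 + (1/40)*sqrt(2465).
Branch term (-4/5)*log(1 - θ/(1)): its argument vanishes at θ = 1, a logarithmic branch point, modulus 1.
The radius of convergence is the smallest modulus among the singular points: -3/8 + (1/40)*sqrt(2465).
The branch term is analytic at 3/8 - (1/40)*sqrt(2465) and contributes nothing to the residue; only the rational part matters.
The factor θ**2 - 3*θ/4 - 7/5 splits as (θ - a)(θ - a') with a = 3/8 - (1/40)*sqrt(2465), a' = 3/8 + (1/40)*sqrt(2465). At the order-1 pole a set g(θ) = (θ - a)*(rational part) = [19*θ/2 + 23/22] / (θ - a').
Simple pole: residue = g(a) at a = 3/8 - (1/40)*sqrt(2465), which is 19/4 - (811/21692)*sqrt(2465).
The branch term is analytic at 3/8 + (1/40)*sqrt(2465) and contributes nothing to the residue; only the rational part matters.
The factor θ**2 - 3*θ/4 - 7/5 splits as (θ - a)(θ - a') with a = 3/8 + (1/40)*sqrt(2465), a' = 3/8 - (1/40)*sqrt(2465). At the order-1 pole a set g(θ) = (θ - a)*(rational part) = [19*θ/2 + 23/22] / (θ - a').
Simple pole: residue = g(a) at a = 3/8 + (1/40)*sqrt(2465), which is 19/4 + (811/21692)*sqrt(2465).
List the singular points by increasing real part (a conjugate pair: the negative imaginary part first).

Radius of convergence at 0: -3/8 + (1/40)*sqrt(2465).
At 3/8 - (1/40)*sqrt(2465): a pole of order 1; residue 19/4 - (811/21692)*sqrt(2465).
At 1: a logarithmic branch point.
At 3/8 + (1/40)*sqrt(2465): a pole of order 1; residue 19/4 + (811/21692)*sqrt(2465).


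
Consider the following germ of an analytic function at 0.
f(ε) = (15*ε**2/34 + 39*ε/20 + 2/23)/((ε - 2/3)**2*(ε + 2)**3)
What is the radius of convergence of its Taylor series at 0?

The radius of convergence is 2/3.

Denominator factor (ε - 2/3)^2: pole of order 2 at 2/3, modulus 2/3.
Denominator factor (ε + 2)^3: pole of order 3 at -2, modulus 2.
The radius of convergence is the smallest modulus among the singular points: 2/3.


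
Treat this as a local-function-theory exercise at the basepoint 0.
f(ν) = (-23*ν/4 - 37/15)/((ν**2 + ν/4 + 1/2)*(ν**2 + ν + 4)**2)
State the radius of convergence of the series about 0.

Denominator factor (ν**2 + ν + 4)^2: discriminant -15, complex-conjugate roots (-1/2) + ((1/2)*sqrt(15))*i and (-1/2) - ((1/2)*sqrt(15))*i; poles of order 2, moduli 2 and 2.
Denominator factor (ν**2 + ν/4 + 1/2): discriminant -31/16, complex-conjugate roots (-1/8) + ((1/8)*sqrt(31))*i and (-1/8) - ((1/8)*sqrt(31))*i; poles of order 1, moduli (1/2)*sqrt(2) and (1/2)*sqrt(2).
The radius of convergence is the smallest modulus among the singular points: (1/2)*sqrt(2).

The radius of convergence is (1/2)*sqrt(2).


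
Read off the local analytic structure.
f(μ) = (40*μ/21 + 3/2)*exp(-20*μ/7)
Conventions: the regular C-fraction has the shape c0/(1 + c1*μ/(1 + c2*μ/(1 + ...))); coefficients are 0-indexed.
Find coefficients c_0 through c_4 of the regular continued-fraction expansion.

Taylor coefficients (expand at 0): a_0 = 3/2, a_1 = -50/21, a_2 = 100/147, a_3 = 2000/1029, a_4 = -10000/3087.
c0 = a_0 = 3/2. Peel one level at a time: if S = 1 + c*μ/S' with S'(0) = 1, then c is the μ-coefficient of S and S' = c*μ/(S - 1).
S_1 = c0/f = 1 + (100/63)*μ + (8200/3969)*μ^2 + ...; c1 = 100/63.
S_2 = c1*μ/(S_1 - 1) = 1 + (-82/63)*μ + (44/49)*μ^2 + ...; c2 = -82/63.
S_3 = c2*μ/(S_2 - 1) = 1 + (198/287)*μ + (-15900/82369)*μ^2 + ...; c3 = 198/287.
S_4 = c3*μ/(S_3 - 1) = 1 + (2650/9471)*μ + ...; c4 = 2650/9471.

The regular C-fraction coefficients are [3/2, 100/63, -82/63, 198/287, 2650/9471].


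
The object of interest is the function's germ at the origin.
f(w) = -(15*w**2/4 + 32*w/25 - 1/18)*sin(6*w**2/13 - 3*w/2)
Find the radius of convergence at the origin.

The factor -sin(6*w**2/13 - 3*w/2) is entire and contributes no finite singular point.
The polynomial part has no poles.
No finite singular points: the Taylor series at 0 converges everywhere.

The radius of convergence is infinite.


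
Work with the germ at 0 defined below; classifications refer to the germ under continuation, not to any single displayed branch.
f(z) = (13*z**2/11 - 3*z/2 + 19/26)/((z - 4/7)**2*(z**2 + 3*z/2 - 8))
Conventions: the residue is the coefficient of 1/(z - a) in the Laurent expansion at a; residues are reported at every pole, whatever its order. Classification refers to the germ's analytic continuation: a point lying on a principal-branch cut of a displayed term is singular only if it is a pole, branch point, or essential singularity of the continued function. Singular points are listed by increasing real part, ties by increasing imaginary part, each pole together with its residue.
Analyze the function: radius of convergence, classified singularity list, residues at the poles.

Radius of convergence at 0: 4/7.
At -3/4 - (1/4)*sqrt(137): a pole of order 1; residue -456141/127620064 - (308954457/17483948768)*sqrt(137).
At 4/7: a pole of order 2; residue 456141/63810032.
At -3/4 + (1/4)*sqrt(137): a pole of order 1; residue -456141/127620064 + (308954457/17483948768)*sqrt(137).

Denominator factor (z - 4/7)^2: pole of order 2 at 4/7, modulus 4/7.
Denominator factor (z**2 + 3*z/2 - 8): discriminant 137/4, real irrational roots -3/4 + (1/4)*sqrt(137) and -3/4 - (1/4)*sqrt(137); poles of order 1, moduli -3/4 + (1/4)*sqrt(137) and 3/4 + (1/4)*sqrt(137).
The radius of convergence is the smallest modulus among the singular points: 4/7.
The factor z**2 + 3*z/2 - 8 splits as (z - a)(z - a') with a = -3/4 - (1/4)*sqrt(137), a' = -3/4 + (1/4)*sqrt(137). At the order-1 pole a set g(z) = (z - a)*f(z) = [(13*z**2/11 - 3*z/2 + 19/26)/(z - 4/7)**2] / (z - a').
Simple pole: residue = g(a) at a = -3/4 - (1/4)*sqrt(137), which is -456141/127620064 - (308954457/17483948768)*sqrt(137).
At the order-2 pole 4/7 set g(z) = (z - (4/7))^2*f(z) = (13*z**2/11 - 3*z/2 + 19/26)/(z**2 + 3*z/2 - 8).
Order-2 pole: residue = g'(a); g'(4/7) = 456141/63810032, so the residue is 456141/63810032.
The factor z**2 + 3*z/2 - 8 splits as (z - a)(z - a') with a = -3/4 + (1/4)*sqrt(137), a' = -3/4 - (1/4)*sqrt(137). At the order-1 pole a set g(z) = (z - a)*f(z) = [(13*z**2/11 - 3*z/2 + 19/26)/(z - 4/7)**2] / (z - a').
Simple pole: residue = g(a) at a = -3/4 + (1/4)*sqrt(137), which is -456141/127620064 + (308954457/17483948768)*sqrt(137).
List the singular points by increasing real part (a conjugate pair: the negative imaginary part first).


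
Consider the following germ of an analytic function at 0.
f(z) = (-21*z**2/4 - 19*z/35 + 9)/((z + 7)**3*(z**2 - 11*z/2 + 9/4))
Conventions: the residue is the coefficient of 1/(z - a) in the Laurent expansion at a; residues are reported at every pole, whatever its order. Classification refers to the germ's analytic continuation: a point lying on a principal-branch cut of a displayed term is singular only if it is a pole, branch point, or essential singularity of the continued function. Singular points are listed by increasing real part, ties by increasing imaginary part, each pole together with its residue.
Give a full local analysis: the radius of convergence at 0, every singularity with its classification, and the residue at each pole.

Radius of convergence at 0: 11/4 - (1/4)*sqrt(85).
At -7: a pole of order 3; residue 32216389/1619389765.
At 11/4 - (1/4)*sqrt(85): a pole of order 1; residue -32216389/3238779530 + (175873181/275296260050)*sqrt(85).
At 11/4 + (1/4)*sqrt(85): a pole of order 1; residue -32216389/3238779530 - (175873181/275296260050)*sqrt(85).

Denominator factor (z**2 - 11*z/2 + 9/4): discriminant 85/4, real irrational roots 11/4 + (1/4)*sqrt(85) and 11/4 - (1/4)*sqrt(85); poles of order 1, moduli 11/4 + (1/4)*sqrt(85) and 11/4 - (1/4)*sqrt(85).
Denominator factor (z + 7)^3: pole of order 3 at -7, modulus 7.
The radius of convergence is the smallest modulus among the singular points: 11/4 - (1/4)*sqrt(85).
At the order-3 pole -7 set g(z) = (z - (-7))^3*f(z) = (-21*z**2/4 - 19*z/35 + 9)/(z**2 - 11*z/2 + 9/4).
Order-3 pole: residue = g''(a)/2; g''(-7) = 64432778/1619389765, so the residue is 32216389/1619389765.
The factor z**2 - 11*z/2 + 9/4 splits as (z - a)(z - a') with a = 11/4 - (1/4)*sqrt(85), a' = 11/4 + (1/4)*sqrt(85). At the order-1 pole a set g(z) = (z - a)*f(z) = [(-21*z**2/4 - 19*z/35 + 9)/(z + 7)**3] / (z - a').
Simple pole: residue = g(a) at a = 11/4 - (1/4)*sqrt(85), which is -32216389/3238779530 + (175873181/275296260050)*sqrt(85).
The factor z**2 - 11*z/2 + 9/4 splits as (z - a)(z - a') with a = 11/4 + (1/4)*sqrt(85), a' = 11/4 - (1/4)*sqrt(85). At the order-1 pole a set g(z) = (z - a)*f(z) = [(-21*z**2/4 - 19*z/35 + 9)/(z + 7)**3] / (z - a').
Simple pole: residue = g(a) at a = 11/4 + (1/4)*sqrt(85), which is -32216389/3238779530 - (175873181/275296260050)*sqrt(85).
List the singular points by increasing real part (a conjugate pair: the negative imaginary part first).


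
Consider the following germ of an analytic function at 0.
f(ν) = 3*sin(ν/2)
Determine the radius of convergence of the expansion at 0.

The factor -sin(ν/2) is entire and contributes no finite singular point.
The polynomial part has no poles.
No finite singular points: the Taylor series at 0 converges everywhere.

The radius of convergence is infinite.


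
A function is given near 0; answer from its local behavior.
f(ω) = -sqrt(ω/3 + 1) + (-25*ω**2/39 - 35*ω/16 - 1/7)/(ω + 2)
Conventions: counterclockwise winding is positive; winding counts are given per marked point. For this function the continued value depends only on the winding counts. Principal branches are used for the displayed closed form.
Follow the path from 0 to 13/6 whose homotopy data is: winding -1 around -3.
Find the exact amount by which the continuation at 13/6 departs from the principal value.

Continued minus principal equals (1/3)*sqrt(62).

The rational part is single-valued and drops out of the difference; each branch term changes only by its own monodromy.
(-1)*sqrt(1 - ω/(-3)): winding -1 is odd, the square root flips sign, contributing -2*(-1)*sqrt(1 - (13/6)/(-3)) = -2*(-1)*sqrt(31/18) = (1/3)*sqrt(62).
Summing the contributions at ω = 13/6 gives (1/3)*sqrt(62).


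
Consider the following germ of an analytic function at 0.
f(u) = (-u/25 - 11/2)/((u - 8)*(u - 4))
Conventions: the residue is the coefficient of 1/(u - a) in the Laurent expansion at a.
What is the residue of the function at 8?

The residue is -291/200.

At the order-1 pole 8 set g(u) = (u - (8))*f(u) = (-u/25 - 11/2)/(u - 4).
Simple pole: residue = g(a) at a = 8, which is -291/200.


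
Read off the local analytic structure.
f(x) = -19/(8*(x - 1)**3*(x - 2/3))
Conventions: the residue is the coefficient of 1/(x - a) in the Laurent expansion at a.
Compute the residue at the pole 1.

At the order-3 pole 1 set g(x) = (x - (1))^3*f(x) = -19/(8*(x - 2/3)).
Order-3 pole: residue = g''(a)/2; g''(1) = -513/4, so the residue is -513/8.

The residue is -513/8.


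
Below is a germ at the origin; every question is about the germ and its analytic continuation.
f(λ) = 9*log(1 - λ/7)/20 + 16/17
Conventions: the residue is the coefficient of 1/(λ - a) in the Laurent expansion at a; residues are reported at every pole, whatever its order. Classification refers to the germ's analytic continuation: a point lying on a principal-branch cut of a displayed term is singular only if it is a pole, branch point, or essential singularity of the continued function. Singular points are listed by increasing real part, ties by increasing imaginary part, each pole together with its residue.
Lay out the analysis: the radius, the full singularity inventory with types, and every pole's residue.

Radius of convergence at 0: 7.
At 7: a logarithmic branch point.

Branch term (9/20)*log(1 - λ/(7)): its argument vanishes at λ = 7, a logarithmic branch point, modulus 7.
The radius of convergence is the smallest modulus among the singular points: 7.


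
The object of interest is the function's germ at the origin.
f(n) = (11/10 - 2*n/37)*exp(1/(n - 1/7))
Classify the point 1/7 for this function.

The exponent 1/(n - (1/7)) has a pole at 1/7, so exp(1/(n - (1/7))) takes every nonzero value near it: an essential singularity (not a pole of any order).

The point is an essential singularity.


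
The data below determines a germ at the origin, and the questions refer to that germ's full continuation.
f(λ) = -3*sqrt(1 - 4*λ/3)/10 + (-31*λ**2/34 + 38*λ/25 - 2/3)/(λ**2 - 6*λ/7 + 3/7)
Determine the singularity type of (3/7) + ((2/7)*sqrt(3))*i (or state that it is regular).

The point is a pole of order 1.

The denominator factor λ**2 - 6*λ/7 + 3/7 vanishes at (3/7) + ((2/7)*sqrt(3))*i and appears to the power 1; the numerator there equals (5071/124950) + ((4394/20825)*sqrt(3))*i, nonzero, and no other factor vanishes.
The branch terms are analytic at this point.
Hence a pole whose order is the multiplicity, 1.


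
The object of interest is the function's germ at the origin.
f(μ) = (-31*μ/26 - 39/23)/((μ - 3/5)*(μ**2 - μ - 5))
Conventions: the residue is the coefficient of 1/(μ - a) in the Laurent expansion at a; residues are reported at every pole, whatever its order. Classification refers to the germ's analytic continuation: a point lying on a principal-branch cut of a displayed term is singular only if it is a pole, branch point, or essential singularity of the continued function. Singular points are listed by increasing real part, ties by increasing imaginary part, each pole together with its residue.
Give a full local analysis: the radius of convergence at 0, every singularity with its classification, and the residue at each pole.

Denominator factor (μ - 3/5): pole of order 1 at 3/5, modulus 3/5.
Denominator factor (μ**2 - μ - 5): discriminant 21, real irrational roots 1/2 + (1/2)*sqrt(21) and 1/2 - (1/2)*sqrt(21); poles of order 1, moduli 1/2 + (1/2)*sqrt(21) and -1/2 + (1/2)*sqrt(21).
The radius of convergence is the smallest modulus among the singular points: 3/5.
The factor μ**2 - μ - 5 splits as (μ - a)(μ - a') with a = 1/2 - (1/2)*sqrt(21), a' = 1/2 + (1/2)*sqrt(21). At the order-1 pole a set g(μ) = (μ - a)*f(μ) = [(-31*μ/26 - 39/23)/(μ - 3/5)] / (μ - a').
Simple pole: residue = g(a) at a = 1/2 - (1/2)*sqrt(21), which is -36045/156676 + (194015/3290196)*sqrt(21).
At the order-1 pole 3/5 set g(μ) = (μ - (3/5))*f(μ) = (-31*μ/26 - 39/23)/(μ**2 - μ - 5).
Simple pole: residue = g(a) at a = 3/5, which is 36045/78338.
The factor μ**2 - μ - 5 splits as (μ - a)(μ - a') with a = 1/2 + (1/2)*sqrt(21), a' = 1/2 - (1/2)*sqrt(21). At the order-1 pole a set g(μ) = (μ - a)*f(μ) = [(-31*μ/26 - 39/23)/(μ - 3/5)] / (μ - a').
Simple pole: residue = g(a) at a = 1/2 + (1/2)*sqrt(21), which is -36045/156676 - (194015/3290196)*sqrt(21).
List the singular points by increasing real part (a conjugate pair: the negative imaginary part first).

Radius of convergence at 0: 3/5.
At 1/2 - (1/2)*sqrt(21): a pole of order 1; residue -36045/156676 + (194015/3290196)*sqrt(21).
At 3/5: a pole of order 1; residue 36045/78338.
At 1/2 + (1/2)*sqrt(21): a pole of order 1; residue -36045/156676 - (194015/3290196)*sqrt(21).


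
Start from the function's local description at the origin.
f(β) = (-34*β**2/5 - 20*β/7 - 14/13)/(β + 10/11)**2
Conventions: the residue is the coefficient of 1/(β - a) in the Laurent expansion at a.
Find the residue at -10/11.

At the order-2 pole -10/11 set g(β) = (β - (-10/11))^2*f(β) = -34*β**2/5 - 20*β/7 - 14/13.
Order-2 pole: residue = g'(a); g'(-10/11) = 732/77, so the residue is 732/77.

The residue is 732/77.


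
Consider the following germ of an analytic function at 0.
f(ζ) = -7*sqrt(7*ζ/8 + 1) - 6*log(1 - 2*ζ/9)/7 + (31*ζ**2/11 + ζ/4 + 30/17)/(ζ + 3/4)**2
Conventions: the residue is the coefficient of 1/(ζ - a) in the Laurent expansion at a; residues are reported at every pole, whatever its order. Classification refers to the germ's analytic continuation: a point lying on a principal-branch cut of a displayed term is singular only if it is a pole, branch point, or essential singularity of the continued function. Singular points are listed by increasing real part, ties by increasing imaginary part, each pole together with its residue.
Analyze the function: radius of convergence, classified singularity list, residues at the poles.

Radius of convergence at 0: 3/4.
At -8/7: an algebraic (square-root) branch point.
At -3/4: a pole of order 2; residue -175/44.
At 9/2: a logarithmic branch point.

Denominator factor (ζ + 3/4)^2: pole of order 2 at -3/4, modulus 3/4.
Branch term (-6/7)*log(1 - ζ/(9/2)): its argument vanishes at ζ = 9/2, a logarithmic branch point, modulus 9/2.
Branch term (-7)*sqrt(1 - ζ/(-8/7)): its argument vanishes at ζ = -8/7, a square-root branch point, modulus 8/7.
The radius of convergence is the smallest modulus among the singular points: 3/4.
The branch terms are analytic at -3/4 and contribute nothing to the residue; only the rational part matters.
At the order-2 pole -3/4 set g(ζ) = (ζ - (-3/4))^2*(rational part) = 31*ζ**2/11 + ζ/4 + 30/17.
Order-2 pole: residue = g'(a); g'(-3/4) = -175/44, so the residue is -175/44.
List the singular points by increasing real part (a conjugate pair: the negative imaginary part first).


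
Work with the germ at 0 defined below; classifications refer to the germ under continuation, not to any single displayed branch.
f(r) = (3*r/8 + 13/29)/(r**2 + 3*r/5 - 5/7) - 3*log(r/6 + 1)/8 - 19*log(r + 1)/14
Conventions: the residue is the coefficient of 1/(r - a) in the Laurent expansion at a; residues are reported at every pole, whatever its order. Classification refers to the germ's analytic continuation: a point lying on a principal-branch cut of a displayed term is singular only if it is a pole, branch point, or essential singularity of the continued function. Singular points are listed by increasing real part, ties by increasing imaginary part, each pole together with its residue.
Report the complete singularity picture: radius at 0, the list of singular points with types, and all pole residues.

Radius of convergence at 0: -3/10 + (1/70)*sqrt(3941).
At -6: a logarithmic branch point.
At -3/10 - (1/70)*sqrt(3941): a pole of order 1; residue 3/16 - (779/261232)*sqrt(3941).
At -1: a logarithmic branch point.
At -3/10 + (1/70)*sqrt(3941): a pole of order 1; residue 3/16 + (779/261232)*sqrt(3941).

Denominator factor (r**2 + 3*r/5 - 5/7): discriminant 563/175, real irrational roots -3/10 + (1/70)*sqrt(3941) and -3/10 - (1/70)*sqrt(3941); poles of order 1, moduli -3/10 + (1/70)*sqrt(3941) and 3/10 + (1/70)*sqrt(3941).
Branch term (-19/14)*log(1 - r/(-1)): its argument vanishes at r = -1, a logarithmic branch point, modulus 1.
Branch term (-3/8)*log(1 - r/(-6)): its argument vanishes at r = -6, a logarithmic branch point, modulus 6.
The radius of convergence is the smallest modulus among the singular points: -3/10 + (1/70)*sqrt(3941).
The branch terms are analytic at -3/10 - (1/70)*sqrt(3941) and contribute nothing to the residue; only the rational part matters.
The factor r**2 + 3*r/5 - 5/7 splits as (r - a)(r - a') with a = -3/10 - (1/70)*sqrt(3941), a' = -3/10 + (1/70)*sqrt(3941). At the order-1 pole a set g(r) = (r - a)*(rational part) = [3*r/8 + 13/29] / (r - a').
Simple pole: residue = g(a) at a = -3/10 - (1/70)*sqrt(3941), which is 3/16 - (779/261232)*sqrt(3941).
The branch terms are analytic at -3/10 + (1/70)*sqrt(3941) and contribute nothing to the residue; only the rational part matters.
The factor r**2 + 3*r/5 - 5/7 splits as (r - a)(r - a') with a = -3/10 + (1/70)*sqrt(3941), a' = -3/10 - (1/70)*sqrt(3941). At the order-1 pole a set g(r) = (r - a)*(rational part) = [3*r/8 + 13/29] / (r - a').
Simple pole: residue = g(a) at a = -3/10 + (1/70)*sqrt(3941), which is 3/16 + (779/261232)*sqrt(3941).
List the singular points by increasing real part (a conjugate pair: the negative imaginary part first).


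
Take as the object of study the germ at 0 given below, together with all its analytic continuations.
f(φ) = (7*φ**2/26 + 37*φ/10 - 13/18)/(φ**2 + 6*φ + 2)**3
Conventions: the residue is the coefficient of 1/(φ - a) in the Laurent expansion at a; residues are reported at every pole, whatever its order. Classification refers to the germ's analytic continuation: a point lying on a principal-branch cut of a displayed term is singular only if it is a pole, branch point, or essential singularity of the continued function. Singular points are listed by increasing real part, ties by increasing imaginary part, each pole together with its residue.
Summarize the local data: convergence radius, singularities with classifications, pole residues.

Denominator factor (φ**2 + 6*φ + 2)^3: discriminant 28, real irrational roots -3 + sqrt(7) and -3 - sqrt(7); poles of order 3, moduli 3 - sqrt(7) and 3 + sqrt(7).
The radius of convergence is the smallest modulus among the singular points: 3 - sqrt(7).
The factor φ**2 + 6*φ + 2 splits as (φ - a)(φ - a') with a = -3 - sqrt(7), a' = -3 + sqrt(7). At the order-3 pole a set g(φ) = (φ - a)^3*f(φ) = [7*φ**2/26 + 37*φ/10 - 13/18] / (φ - a')^3.
Order-3 pole: residue = g''(a)/2; g''(-3 - sqrt(7)) = (419/38220)*sqrt(7), so the residue is (419/76440)*sqrt(7).
The factor φ**2 + 6*φ + 2 splits as (φ - a)(φ - a') with a = -3 + sqrt(7), a' = -3 - sqrt(7). At the order-3 pole a set g(φ) = (φ - a)^3*f(φ) = [7*φ**2/26 + 37*φ/10 - 13/18] / (φ - a')^3.
Order-3 pole: residue = g''(a)/2; g''(-3 + sqrt(7)) = -(419/38220)*sqrt(7), so the residue is -(419/76440)*sqrt(7).
List the singular points by increasing real part (a conjugate pair: the negative imaginary part first).

Radius of convergence at 0: 3 - sqrt(7).
At -3 - sqrt(7): a pole of order 3; residue (419/76440)*sqrt(7).
At -3 + sqrt(7): a pole of order 3; residue -(419/76440)*sqrt(7).


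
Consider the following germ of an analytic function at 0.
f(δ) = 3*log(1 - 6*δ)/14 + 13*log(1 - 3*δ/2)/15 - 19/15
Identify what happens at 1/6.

The term (3/14)*log(1 - δ/(1/6)) has argument 1 - 1/6/(1/6) = 0 at 1/6: a logarithmic (infinitely-sheeted) branch point; the remaining terms are analytic or single-valued there.

The point is a logarithmic branch point.


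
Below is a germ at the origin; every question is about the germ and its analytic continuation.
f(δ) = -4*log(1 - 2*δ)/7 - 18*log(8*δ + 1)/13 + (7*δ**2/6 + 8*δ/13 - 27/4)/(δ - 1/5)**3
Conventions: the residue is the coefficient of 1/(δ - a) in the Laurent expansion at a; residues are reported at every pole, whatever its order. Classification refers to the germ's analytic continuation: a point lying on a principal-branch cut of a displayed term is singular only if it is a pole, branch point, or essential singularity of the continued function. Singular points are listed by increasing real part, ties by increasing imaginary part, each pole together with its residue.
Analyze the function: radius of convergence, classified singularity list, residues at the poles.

Radius of convergence at 0: 1/8.
At -1/8: a logarithmic branch point.
At 1/5: a pole of order 3; residue 7/6.
At 1/2: a logarithmic branch point.

Denominator factor (δ - 1/5)^3: pole of order 3 at 1/5, modulus 1/5.
Branch term (-4/7)*log(1 - δ/(1/2)): its argument vanishes at δ = 1/2, a logarithmic branch point, modulus 1/2.
Branch term (-18/13)*log(1 - δ/(-1/8)): its argument vanishes at δ = -1/8, a logarithmic branch point, modulus 1/8.
The radius of convergence is the smallest modulus among the singular points: 1/8.
The branch terms are analytic at 1/5 and contribute nothing to the residue; only the rational part matters.
At the order-3 pole 1/5 set g(δ) = (δ - (1/5))^3*(rational part) = 7*δ**2/6 + 8*δ/13 - 27/4.
Order-3 pole: residue = g''(a)/2; g''(1/5) = 7/3, so the residue is 7/6.
List the singular points by increasing real part (a conjugate pair: the negative imaginary part first).


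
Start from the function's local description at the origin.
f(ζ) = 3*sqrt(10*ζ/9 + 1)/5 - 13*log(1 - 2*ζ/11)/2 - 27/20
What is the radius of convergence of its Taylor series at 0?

The radius of convergence is 9/10.

Branch term (-13/2)*log(1 - ζ/(11/2)): its argument vanishes at ζ = 11/2, a logarithmic branch point, modulus 11/2.
Branch term (3/5)*sqrt(1 - ζ/(-9/10)): its argument vanishes at ζ = -9/10, a square-root branch point, modulus 9/10.
The radius of convergence is the smallest modulus among the singular points: 9/10.


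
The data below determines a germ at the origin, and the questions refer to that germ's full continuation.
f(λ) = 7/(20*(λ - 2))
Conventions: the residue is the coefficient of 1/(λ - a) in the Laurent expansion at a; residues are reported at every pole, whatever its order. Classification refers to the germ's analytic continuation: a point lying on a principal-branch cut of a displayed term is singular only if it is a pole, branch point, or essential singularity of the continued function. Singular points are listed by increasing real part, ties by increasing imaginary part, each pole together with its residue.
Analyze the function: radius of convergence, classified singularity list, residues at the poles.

Radius of convergence at 0: 2.
At 2: a pole of order 1; residue 7/20.

Denominator factor (λ - 2): pole of order 1 at 2, modulus 2.
The radius of convergence is the smallest modulus among the singular points: 2.
At the order-1 pole 2 set g(λ) = (λ - (2))*f(λ) = 7/20.
Simple pole: residue = g(a) at a = 2, which is 7/20.


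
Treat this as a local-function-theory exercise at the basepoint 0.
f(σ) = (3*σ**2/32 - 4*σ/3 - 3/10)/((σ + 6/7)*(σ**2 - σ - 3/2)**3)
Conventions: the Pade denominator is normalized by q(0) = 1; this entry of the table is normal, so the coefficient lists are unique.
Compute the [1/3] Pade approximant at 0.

Taylor coefficients needed (expand at 0): a_0 = 14/135, a_1 = 161/1215, a_2 = -18221/29160, a_3 = 364679/174960, a_4 = -5145049/1049760.
Write the denominator as Q(σ) = 1 + q1*σ + q2*σ^2 + q3*σ^3. Requiring Q*f - P = O(σ^5) with deg P <= 1 kills the coefficients of σ^2..σ^4 in Q*f:
  σ^2: a_2 + q1*a_1 + q2*a_0 = 0, i.e. -18221/29160 + (161/1215)*q1 + (14/135)*q2 = 0.
  σ^3: a_3 + q1*a_2 + q2*a_1 + q3*a_0 = 0, i.e. 364679/174960 + (-18221/29160)*q1 + (161/1215)*q2 + (14/135)*q3 = 0.
  σ^4: a_4 + q1*a_3 + q2*a_2 + q3*a_1 = 0, i.e. -5145049/1049760 + (364679/174960)*q1 + (-18221/29160)*q2 + (161/1215)*q3 = 0.
Solving this linear system: q1 = 66673799/21042120, q2 = 5199277/2630265, q3 = -2140888625/606013056.
The numerator is Q*f truncated at degree 1: P0 = a_0 = 14/135; P1 = a_1 + q1*a_0 = 1964779999/4261029300.

The Pade approximant has numerator coefficients [14/135, 1964779999/4261029300]; denominator coefficients [1, 66673799/21042120, 5199277/2630265, -2140888625/606013056].


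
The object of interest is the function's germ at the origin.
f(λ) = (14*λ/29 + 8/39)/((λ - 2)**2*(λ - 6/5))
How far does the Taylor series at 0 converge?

Denominator factor (λ - 2)^2: pole of order 2 at 2, modulus 2.
Denominator factor (λ - 6/5): pole of order 1 at 6/5, modulus 6/5.
The radius of convergence is the smallest modulus among the singular points: 6/5.

The radius of convergence is 6/5.


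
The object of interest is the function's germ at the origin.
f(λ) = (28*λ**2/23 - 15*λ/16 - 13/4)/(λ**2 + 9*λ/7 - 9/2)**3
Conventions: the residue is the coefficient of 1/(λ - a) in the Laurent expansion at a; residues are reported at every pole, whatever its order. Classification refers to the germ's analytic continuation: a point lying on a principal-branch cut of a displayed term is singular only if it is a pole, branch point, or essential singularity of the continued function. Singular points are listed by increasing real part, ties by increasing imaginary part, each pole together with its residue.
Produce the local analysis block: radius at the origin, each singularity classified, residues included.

Radius of convergence at 0: -9/14 + (3/14)*sqrt(107).
At -9/14 - (3/14)*sqrt(107): a pole of order 3; residue (51186919/36516081744)*sqrt(107).
At -9/14 + (3/14)*sqrt(107): a pole of order 3; residue -(51186919/36516081744)*sqrt(107).

Denominator factor (λ**2 + 9*λ/7 - 9/2)^3: discriminant 963/49, real irrational roots -9/14 + (3/14)*sqrt(107) and -9/14 - (3/14)*sqrt(107); poles of order 3, moduli -9/14 + (3/14)*sqrt(107) and 9/14 + (3/14)*sqrt(107).
The radius of convergence is the smallest modulus among the singular points: -9/14 + (3/14)*sqrt(107).
The factor λ**2 + 9*λ/7 - 9/2 splits as (λ - a)(λ - a') with a = -9/14 - (3/14)*sqrt(107), a' = -9/14 + (3/14)*sqrt(107). At the order-3 pole a set g(λ) = (λ - a)^3*f(λ) = [28*λ**2/23 - 15*λ/16 - 13/4] / (λ - a')^3.
Order-3 pole: residue = g''(a)/2; g''(-9/14 - (3/14)*sqrt(107)) = (51186919/18258040872)*sqrt(107), so the residue is (51186919/36516081744)*sqrt(107).
The factor λ**2 + 9*λ/7 - 9/2 splits as (λ - a)(λ - a') with a = -9/14 + (3/14)*sqrt(107), a' = -9/14 - (3/14)*sqrt(107). At the order-3 pole a set g(λ) = (λ - a)^3*f(λ) = [28*λ**2/23 - 15*λ/16 - 13/4] / (λ - a')^3.
Order-3 pole: residue = g''(a)/2; g''(-9/14 + (3/14)*sqrt(107)) = -(51186919/18258040872)*sqrt(107), so the residue is -(51186919/36516081744)*sqrt(107).
List the singular points by increasing real part (a conjugate pair: the negative imaginary part first).


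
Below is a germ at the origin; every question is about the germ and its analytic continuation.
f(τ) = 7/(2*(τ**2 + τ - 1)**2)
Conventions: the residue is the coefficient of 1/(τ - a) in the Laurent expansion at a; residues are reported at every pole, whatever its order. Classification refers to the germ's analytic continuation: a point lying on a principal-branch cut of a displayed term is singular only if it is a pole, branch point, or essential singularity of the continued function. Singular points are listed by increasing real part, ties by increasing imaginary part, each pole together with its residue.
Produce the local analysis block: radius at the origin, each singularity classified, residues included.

Denominator factor (τ**2 + τ - 1)^2: discriminant 5, real irrational roots -1/2 + (1/2)*sqrt(5) and -1/2 - (1/2)*sqrt(5); poles of order 2, moduli -1/2 + (1/2)*sqrt(5) and 1/2 + (1/2)*sqrt(5).
The radius of convergence is the smallest modulus among the singular points: -1/2 + (1/2)*sqrt(5).
The factor τ**2 + τ - 1 splits as (τ - a)(τ - a') with a = -1/2 - (1/2)*sqrt(5), a' = -1/2 + (1/2)*sqrt(5). At the order-2 pole a set g(τ) = (τ - a)^2*f(τ) = [7/2] / (τ - a')^2.
Order-2 pole: residue = g'(a); g'(-1/2 - (1/2)*sqrt(5)) = (7/25)*sqrt(5), so the residue is (7/25)*sqrt(5).
The factor τ**2 + τ - 1 splits as (τ - a)(τ - a') with a = -1/2 + (1/2)*sqrt(5), a' = -1/2 - (1/2)*sqrt(5). At the order-2 pole a set g(τ) = (τ - a)^2*f(τ) = [7/2] / (τ - a')^2.
Order-2 pole: residue = g'(a); g'(-1/2 + (1/2)*sqrt(5)) = -(7/25)*sqrt(5), so the residue is -(7/25)*sqrt(5).
List the singular points by increasing real part (a conjugate pair: the negative imaginary part first).

Radius of convergence at 0: -1/2 + (1/2)*sqrt(5).
At -1/2 - (1/2)*sqrt(5): a pole of order 2; residue (7/25)*sqrt(5).
At -1/2 + (1/2)*sqrt(5): a pole of order 2; residue -(7/25)*sqrt(5).


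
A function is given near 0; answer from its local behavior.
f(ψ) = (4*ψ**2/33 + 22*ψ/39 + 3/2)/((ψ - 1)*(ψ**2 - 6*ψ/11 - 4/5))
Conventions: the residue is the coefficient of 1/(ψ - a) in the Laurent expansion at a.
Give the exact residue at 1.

At the order-1 pole 1 set g(ψ) = (ψ - (1))*f(ψ) = (4*ψ**2/33 + 22*ψ/39 + 3/2)/(ψ**2 - 6*ψ/11 - 4/5).
Simple pole: residue = g(a) at a = 1, which is -3125/494.

The residue is -3125/494.


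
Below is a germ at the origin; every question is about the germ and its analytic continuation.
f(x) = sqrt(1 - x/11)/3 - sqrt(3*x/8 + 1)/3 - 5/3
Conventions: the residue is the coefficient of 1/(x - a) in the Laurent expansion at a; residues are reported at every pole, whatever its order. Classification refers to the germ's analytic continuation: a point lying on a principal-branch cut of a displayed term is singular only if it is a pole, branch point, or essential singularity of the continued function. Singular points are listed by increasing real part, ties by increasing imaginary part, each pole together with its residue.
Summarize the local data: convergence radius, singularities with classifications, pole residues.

Radius of convergence at 0: 8/3.
At -8/3: an algebraic (square-root) branch point.
At 11: an algebraic (square-root) branch point.

Branch term (1/3)*sqrt(1 - x/(11)): its argument vanishes at x = 11, a square-root branch point, modulus 11.
Branch term (-1/3)*sqrt(1 - x/(-8/3)): its argument vanishes at x = -8/3, a square-root branch point, modulus 8/3.
The radius of convergence is the smallest modulus among the singular points: 8/3.
List the singular points by increasing real part (a conjugate pair: the negative imaginary part first).


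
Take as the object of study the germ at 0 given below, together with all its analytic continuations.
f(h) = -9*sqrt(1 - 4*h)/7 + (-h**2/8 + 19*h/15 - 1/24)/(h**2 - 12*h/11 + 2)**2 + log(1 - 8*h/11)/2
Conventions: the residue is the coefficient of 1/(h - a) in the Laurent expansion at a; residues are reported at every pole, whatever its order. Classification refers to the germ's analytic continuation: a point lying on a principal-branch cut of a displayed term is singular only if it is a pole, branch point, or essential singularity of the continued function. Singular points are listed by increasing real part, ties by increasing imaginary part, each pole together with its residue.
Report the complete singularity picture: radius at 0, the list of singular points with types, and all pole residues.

Radius of convergence at 0: 1/4.
At 1/4: an algebraic (square-root) branch point.
At (6/11) - ((1/11)*sqrt(206))*i: a pole of order 2; residue ((63767/20369280)*sqrt(206))*i.
At (6/11) + ((1/11)*sqrt(206))*i: a pole of order 2; residue -((63767/20369280)*sqrt(206))*i.
At 11/8: a logarithmic branch point.

Denominator factor (h**2 - 12*h/11 + 2)^2: discriminant -824/121, complex-conjugate roots (6/11) + ((1/11)*sqrt(206))*i and (6/11) - ((1/11)*sqrt(206))*i; poles of order 2, moduli sqrt(2) and sqrt(2).
Branch term (-9/7)*sqrt(1 - h/(1/4)): its argument vanishes at h = 1/4, a square-root branch point, modulus 1/4.
Branch term (1/2)*log(1 - h/(11/8)): its argument vanishes at h = 11/8, a logarithmic branch point, modulus 11/8.
The radius of convergence is the smallest modulus among the singular points: 1/4.
The branch terms are analytic at (6/11) - ((1/11)*sqrt(206))*i and contribute nothing to the residue; only the rational part matters.
The factor h**2 - 12*h/11 + 2 splits as (h - a)(h - a') with a = (6/11) - ((1/11)*sqrt(206))*i, a' = (6/11) + ((1/11)*sqrt(206))*i. At the order-2 pole a set g(h) = (h - a)^2*(rational part) = [-h**2/8 + 19*h/15 - 1/24] / (h - a')^2.
Order-2 pole: residue = g'(a); g'((6/11) - ((1/11)*sqrt(206))*i) = ((63767/20369280)*sqrt(206))*i, so the residue is ((63767/20369280)*sqrt(206))*i.
The branch terms are analytic at (6/11) + ((1/11)*sqrt(206))*i and contribute nothing to the residue; only the rational part matters.
The factor h**2 - 12*h/11 + 2 splits as (h - a)(h - a') with a = (6/11) + ((1/11)*sqrt(206))*i, a' = (6/11) - ((1/11)*sqrt(206))*i. At the order-2 pole a set g(h) = (h - a)^2*(rational part) = [-h**2/8 + 19*h/15 - 1/24] / (h - a')^2.
Order-2 pole: residue = g'(a); g'((6/11) + ((1/11)*sqrt(206))*i) = -((63767/20369280)*sqrt(206))*i, so the residue is -((63767/20369280)*sqrt(206))*i.
List the singular points by increasing real part (a conjugate pair: the negative imaginary part first).


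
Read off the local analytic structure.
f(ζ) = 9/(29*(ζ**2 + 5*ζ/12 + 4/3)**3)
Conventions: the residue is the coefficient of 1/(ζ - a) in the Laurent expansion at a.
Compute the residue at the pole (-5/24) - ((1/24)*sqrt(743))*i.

The factor ζ**2 + 5*ζ/12 + 4/3 splits as (ζ - a)(ζ - a') with a = (-5/24) - ((1/24)*sqrt(743))*i, a' = (-5/24) + ((1/24)*sqrt(743))*i. At the order-3 pole a set g(ζ) = (ζ - a)^3*f(ζ) = [9/29] / (ζ - a')^3.
Order-3 pole: residue = g''(a)/2; g''((-5/24) - ((1/24)*sqrt(743))*i) = ((26873856/11894999803)*sqrt(743))*i, so the residue is ((13436928/11894999803)*sqrt(743))*i.

The residue is ((13436928/11894999803)*sqrt(743))*i.


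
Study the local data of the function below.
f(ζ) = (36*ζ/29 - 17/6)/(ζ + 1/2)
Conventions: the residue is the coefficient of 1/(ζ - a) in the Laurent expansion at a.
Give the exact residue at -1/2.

At the order-1 pole -1/2 set g(ζ) = (ζ - (-1/2))*f(ζ) = 36*ζ/29 - 17/6.
Simple pole: residue = g(a) at a = -1/2, which is -601/174.

The residue is -601/174.


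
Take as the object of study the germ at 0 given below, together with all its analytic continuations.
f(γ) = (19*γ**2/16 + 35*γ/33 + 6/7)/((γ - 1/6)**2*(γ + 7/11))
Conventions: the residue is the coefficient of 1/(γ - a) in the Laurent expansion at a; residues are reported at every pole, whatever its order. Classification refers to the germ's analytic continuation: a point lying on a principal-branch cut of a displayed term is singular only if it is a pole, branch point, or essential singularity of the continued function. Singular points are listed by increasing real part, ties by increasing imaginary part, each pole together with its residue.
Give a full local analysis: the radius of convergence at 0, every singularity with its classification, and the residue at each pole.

Denominator factor (γ - 1/6)^2: pole of order 2 at 1/6, modulus 1/6.
Denominator factor (γ + 7/11): pole of order 1 at -7/11, modulus 7/11.
The radius of convergence is the smallest modulus among the singular points: 1/6.
At the order-1 pole -7/11 set g(γ) = (γ - (-7/11))*f(γ) = (19*γ**2/16 + 35*γ/33 + 6/7)/(γ - 1/6)**2.
Simple pole: residue = g(a) at a = -7/11, which is 80877/78652.
At the order-2 pole 1/6 set g(γ) = (γ - (1/6))^2*f(γ) = (19*γ**2/16 + 35*γ/33 + 6/7)/(γ + 7/11).
Order-2 pole: residue = g'(a); g'(1/6) = 50089/314608, so the residue is 50089/314608.
List the singular points by increasing real part (a conjugate pair: the negative imaginary part first).

Radius of convergence at 0: 1/6.
At -7/11: a pole of order 1; residue 80877/78652.
At 1/6: a pole of order 2; residue 50089/314608.


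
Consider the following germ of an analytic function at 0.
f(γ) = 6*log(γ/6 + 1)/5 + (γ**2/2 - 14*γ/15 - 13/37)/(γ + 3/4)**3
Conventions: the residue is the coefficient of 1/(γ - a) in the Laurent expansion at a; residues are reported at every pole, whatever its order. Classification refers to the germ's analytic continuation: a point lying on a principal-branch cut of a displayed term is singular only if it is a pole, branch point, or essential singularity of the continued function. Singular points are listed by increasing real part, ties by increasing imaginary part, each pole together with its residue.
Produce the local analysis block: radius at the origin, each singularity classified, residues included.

Radius of convergence at 0: 3/4.
At -6: a logarithmic branch point.
At -3/4: a pole of order 3; residue 1/2.

Denominator factor (γ + 3/4)^3: pole of order 3 at -3/4, modulus 3/4.
Branch term (6/5)*log(1 - γ/(-6)): its argument vanishes at γ = -6, a logarithmic branch point, modulus 6.
The radius of convergence is the smallest modulus among the singular points: 3/4.
The branch term is analytic at -3/4 and contributes nothing to the residue; only the rational part matters.
At the order-3 pole -3/4 set g(γ) = (γ - (-3/4))^3*(rational part) = γ**2/2 - 14*γ/15 - 13/37.
Order-3 pole: residue = g''(a)/2; g''(-3/4) = 1, so the residue is 1/2.
List the singular points by increasing real part (a conjugate pair: the negative imaginary part first).
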